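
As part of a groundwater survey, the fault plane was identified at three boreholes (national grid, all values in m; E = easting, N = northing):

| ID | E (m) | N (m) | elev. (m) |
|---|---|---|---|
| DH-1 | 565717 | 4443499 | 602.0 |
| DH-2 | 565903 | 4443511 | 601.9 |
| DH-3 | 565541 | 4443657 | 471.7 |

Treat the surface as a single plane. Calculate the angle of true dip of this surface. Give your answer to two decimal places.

37.65°

Let the plane be z = a·E + b·N + c.
DH-2−DH-1: 186a + 12b = −0.1;  DH-3−DH-1: −176a + 158b = −130.3.
Solving gives a = 0.04914, b = −0.76995.
Gradient magnitude |∇z| = √(a² + b²) = √(0.00241 + 0.59282) = 0.77152.
True dip = arctan(0.77152) = 37.65°, dipping toward N (azimuth ≈ 356°).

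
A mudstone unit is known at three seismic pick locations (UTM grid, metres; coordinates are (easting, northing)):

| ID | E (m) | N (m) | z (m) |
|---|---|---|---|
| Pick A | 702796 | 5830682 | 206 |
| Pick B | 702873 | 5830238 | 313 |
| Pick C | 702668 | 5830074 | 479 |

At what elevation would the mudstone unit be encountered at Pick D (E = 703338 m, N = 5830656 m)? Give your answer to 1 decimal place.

-78.9 m

Two edge vectors: Pick A→Pick B = (77, -444, 107), Pick A→Pick C = (-128, -608, 273).
Normal n = (Pick A→Pick B) × (Pick A→Pick C) = (-56156, -34717, -103648).
So ∂z/∂E = −n_x/n_z = −0.541795307 and ∂z/∂N = −n_y/n_z = −0.334950988.
Intercept c from Pick A: 206 + 380771.57 + 1952992.70 = 2333970.27.
At (703338, 5830656): z = −381065.2 − 1952984.0 + 2333970.27 = -78.9 m.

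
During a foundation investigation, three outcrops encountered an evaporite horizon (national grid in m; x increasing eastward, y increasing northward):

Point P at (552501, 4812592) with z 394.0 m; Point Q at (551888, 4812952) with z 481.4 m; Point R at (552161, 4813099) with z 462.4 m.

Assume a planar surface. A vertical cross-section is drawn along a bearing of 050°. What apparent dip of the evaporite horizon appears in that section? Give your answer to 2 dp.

Two edge vectors: Point P→Point Q = (-613, 360, 87.4), Point P→Point R = (-340, 507, 68.4).
Normal n = (Point P→Point Q) × (Point P→Point R) = (-19687.8, 12213.2, -188391).
So ∂z/∂x = −n_x/n_z = −0.10450 and ∂z/∂y = −n_y/n_z = 0.06483.
Unit vector along 050° is (sin 50°, cos 50°) = (0.7660, 0.6428).
Slope in that direction = a·(0.7660) + b·(0.6428) = −0.03838.
Apparent dip = arctan|0.03838| = 2.20° (true dip is 7.0°, so apparent ≤ true as expected).

2.20°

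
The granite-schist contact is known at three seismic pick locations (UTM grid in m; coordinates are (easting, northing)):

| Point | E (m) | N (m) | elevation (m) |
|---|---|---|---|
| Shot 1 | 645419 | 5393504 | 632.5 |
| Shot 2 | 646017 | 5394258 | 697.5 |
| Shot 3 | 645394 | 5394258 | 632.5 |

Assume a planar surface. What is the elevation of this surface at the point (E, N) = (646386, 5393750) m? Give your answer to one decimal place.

Let the plane be z = a·E + b·N + c.
Shot 2−Shot 1: 598a + 754b = 65;  Shot 3−Shot 1: −25a + 754b = 0.
Solving gives a = 0.104333868, b = 0.003459346.
Then c = 632.5 − a·645419 − b·5393504 = −85364.56.
At (646386, 5393750): z = 67440.0 + 18658.8 − 85364.56 = 734.2 m.

734.2 m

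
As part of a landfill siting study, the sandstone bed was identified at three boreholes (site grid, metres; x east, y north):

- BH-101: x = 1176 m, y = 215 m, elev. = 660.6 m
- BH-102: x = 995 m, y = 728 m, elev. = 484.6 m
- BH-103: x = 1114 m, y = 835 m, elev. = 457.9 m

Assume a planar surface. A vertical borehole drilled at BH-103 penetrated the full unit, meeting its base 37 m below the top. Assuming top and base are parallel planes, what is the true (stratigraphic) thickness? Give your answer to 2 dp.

35.17 m

Two edge vectors: BH-101→BH-102 = (-181, 513, -176), BH-101→BH-103 = (-62, 620, -202.7).
Normal n = (BH-101→BH-102) × (BH-101→BH-103) = (5134.9, -25776.7, -80414).
So ∂z/∂x = −n_x/n_z = 0.06386 and ∂z/∂y = −n_y/n_z = −0.32055.
|∇z| = √(a²+b²) = 0.32685, so dip δ = arctan(0.32685) = 18.10°.
True thickness = vertical thickness × cos δ = 37 × cos 18.10° = 35.17 m.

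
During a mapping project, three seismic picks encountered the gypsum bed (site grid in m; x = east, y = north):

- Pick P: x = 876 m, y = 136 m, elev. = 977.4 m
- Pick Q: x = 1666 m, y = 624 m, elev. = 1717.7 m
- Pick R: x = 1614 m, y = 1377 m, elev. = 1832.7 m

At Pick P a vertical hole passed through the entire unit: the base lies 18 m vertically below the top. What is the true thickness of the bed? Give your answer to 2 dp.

13.82 m

Two edge vectors: Pick P→Pick Q = (790, 488, 740.3), Pick P→Pick R = (738, 1241, 855.3).
Normal n = (Pick P→Pick Q) × (Pick P→Pick R) = (-501325.9, -129345.6, 620246).
So ∂z/∂x = −n_x/n_z = 0.80827 and ∂z/∂y = −n_y/n_z = 0.20854.
|∇z| = √(a²+b²) = 0.83474, so dip δ = arctan(0.83474) = 39.85°.
True thickness = vertical thickness × cos δ = 18 × cos 39.85° = 13.82 m.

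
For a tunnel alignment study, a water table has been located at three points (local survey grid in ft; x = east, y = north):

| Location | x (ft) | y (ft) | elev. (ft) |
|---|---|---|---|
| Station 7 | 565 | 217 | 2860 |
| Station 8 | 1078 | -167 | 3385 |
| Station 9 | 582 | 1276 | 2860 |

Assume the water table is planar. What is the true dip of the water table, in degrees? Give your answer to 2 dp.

45.32°

Let the plane be z = a·x + b·y + c.
Station 8−Station 7: 513a − 384b = 525;  Station 9−Station 7: 17a + 1059b = 0.
Solving gives a = 1.01124, b = −0.01623.
Gradient magnitude |∇z| = √(a² + b²) = √(1.02261 + 0.00026) = 1.01137.
True dip = arctan(1.01137) = 45.32°, dipping toward W (azimuth ≈ 271°).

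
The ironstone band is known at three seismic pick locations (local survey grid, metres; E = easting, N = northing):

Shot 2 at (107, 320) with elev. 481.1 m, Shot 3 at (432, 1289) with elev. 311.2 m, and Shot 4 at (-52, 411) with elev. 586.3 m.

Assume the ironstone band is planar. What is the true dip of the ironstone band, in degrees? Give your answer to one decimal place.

Let the plane be z = a·E + b·N + c.
Shot 3−Shot 2: 325a + 969b = −169.9;  Shot 4−Shot 2: −159a + 91b = 105.2.
Solving gives a = −0.63927, b = 0.03907.
Gradient magnitude |∇z| = √(a² + b²) = √(0.40867 + 0.00153) = 0.64046.
True dip = arctan(0.64046) = 32.6°, dipping toward E (azimuth ≈ 093°).

32.6°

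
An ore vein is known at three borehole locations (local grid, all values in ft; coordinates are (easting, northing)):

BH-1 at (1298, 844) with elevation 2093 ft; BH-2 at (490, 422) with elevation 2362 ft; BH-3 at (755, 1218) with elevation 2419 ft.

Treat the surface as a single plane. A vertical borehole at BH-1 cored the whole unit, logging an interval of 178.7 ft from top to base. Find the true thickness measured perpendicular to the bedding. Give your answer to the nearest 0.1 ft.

159.9 ft

Let the plane be z = a·E + b·N + c.
BH-2−BH-1: −808a − 422b = 269;  BH-3−BH-1: −543a + 374b = 326.
Solving gives a = −0.44826, b = 0.22084.
|∇z| = √(a²+b²) = 0.49971, so dip δ = arctan(0.49971) = 26.55°.
True thickness = vertical thickness × cos δ = 178.7 × cos 26.55° = 159.9 ft.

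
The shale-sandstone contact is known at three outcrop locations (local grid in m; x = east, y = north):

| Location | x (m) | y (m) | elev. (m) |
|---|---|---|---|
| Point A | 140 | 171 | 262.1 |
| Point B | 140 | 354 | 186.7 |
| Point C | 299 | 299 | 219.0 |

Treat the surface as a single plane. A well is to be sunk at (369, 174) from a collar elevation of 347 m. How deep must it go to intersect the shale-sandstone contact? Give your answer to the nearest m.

72 m

Let the plane be z = a·x + b·y + c.
Point B−Point A: 0a + 183b = −75.4;  Point C−Point A: 159a + 128b = −43.1.
Solving gives a = 0.06062, b = −0.41202.
Then c = 262.1 − a·140 − b·171 = 324.07.
At (369, 174): z_contact = 22.4 − 71.7 + 324.07 = 274.7 m.
Depth below ground = 347 − 274.7 = 72 m.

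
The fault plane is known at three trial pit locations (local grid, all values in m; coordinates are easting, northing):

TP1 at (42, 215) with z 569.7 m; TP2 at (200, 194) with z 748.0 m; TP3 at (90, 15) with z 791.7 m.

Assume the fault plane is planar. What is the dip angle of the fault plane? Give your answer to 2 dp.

53.13°

Let the plane be z = a·easting + b·northing + c.
TP2−TP1: 158a − 21b = 178.3;  TP3−TP1: 48a − 200b = 222.
Solving gives a = 1.01327, b = −0.86681.
Gradient magnitude |∇z| = √(a² + b²) = √(1.02672 + 0.75137) = 1.33345.
True dip = arctan(1.33345) = 53.13°, dipping toward NW (azimuth ≈ 311°).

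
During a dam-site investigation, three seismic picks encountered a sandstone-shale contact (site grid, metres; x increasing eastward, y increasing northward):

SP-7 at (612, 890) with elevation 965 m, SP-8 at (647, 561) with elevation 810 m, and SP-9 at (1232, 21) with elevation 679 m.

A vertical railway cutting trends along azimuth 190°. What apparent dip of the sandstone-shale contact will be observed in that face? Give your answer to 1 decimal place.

27.9°

Two edge vectors: SP-7→SP-8 = (35, -329, -155), SP-7→SP-9 = (620, -869, -286).
Normal n = (SP-7→SP-8) × (SP-7→SP-9) = (-40601, -86090, 173565).
So ∂z/∂x = −n_x/n_z = 0.23392 and ∂z/∂y = −n_y/n_z = 0.49601.
Unit vector along 190° is (sin 190°, cos 190°) = (-0.1736, -0.9848).
Slope in that direction = a·(-0.1736) + b·(-0.9848) = −0.52910.
Apparent dip = arctan|0.52910| = 27.9° (true dip is 28.7°, so apparent ≤ true as expected).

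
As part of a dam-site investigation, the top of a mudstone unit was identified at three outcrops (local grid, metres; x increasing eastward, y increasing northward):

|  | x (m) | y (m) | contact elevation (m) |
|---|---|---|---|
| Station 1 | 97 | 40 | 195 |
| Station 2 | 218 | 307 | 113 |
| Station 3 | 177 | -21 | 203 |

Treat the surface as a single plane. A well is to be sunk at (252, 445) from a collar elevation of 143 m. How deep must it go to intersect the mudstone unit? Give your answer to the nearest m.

Two edge vectors: Station 1→Station 2 = (121, 267, -82), Station 1→Station 3 = (80, -61, 8).
Normal n = (Station 1→Station 2) × (Station 1→Station 3) = (-2866, -7528, -28741).
So ∂z/∂x = −n_x/n_z = −0.09972 and ∂z/∂y = −n_y/n_z = −0.26193.
Intercept c from Station 1: 195 + 9.67 + 10.48 = 215.15.
At (252, 445): z_contact = −25.1 − 116.6 + 215.15 = 73.5 m.
Depth below ground = 143 − 73.5 = 70 m.

70 m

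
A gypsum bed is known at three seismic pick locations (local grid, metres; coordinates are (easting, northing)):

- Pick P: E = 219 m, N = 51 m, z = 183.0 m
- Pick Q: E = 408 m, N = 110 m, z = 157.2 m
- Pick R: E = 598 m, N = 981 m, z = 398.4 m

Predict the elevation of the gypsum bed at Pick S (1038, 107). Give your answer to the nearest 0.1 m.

5.5 m

Two edge vectors: Pick P→Pick Q = (189, 59, -25.8), Pick P→Pick R = (379, 930, 215.4).
Normal n = (Pick P→Pick Q) × (Pick P→Pick R) = (36702.6, -50488.8, 153409).
So ∂z/∂E = −n_x/n_z = −0.239247 and ∂z/∂N = −n_y/n_z = 0.329112.
Intercept c from Pick P: 183 + 52.40 − 16.78 = 218.61.
At (1038, 107): z = −248.3 + 35.2 + 218.61 = 5.5 m.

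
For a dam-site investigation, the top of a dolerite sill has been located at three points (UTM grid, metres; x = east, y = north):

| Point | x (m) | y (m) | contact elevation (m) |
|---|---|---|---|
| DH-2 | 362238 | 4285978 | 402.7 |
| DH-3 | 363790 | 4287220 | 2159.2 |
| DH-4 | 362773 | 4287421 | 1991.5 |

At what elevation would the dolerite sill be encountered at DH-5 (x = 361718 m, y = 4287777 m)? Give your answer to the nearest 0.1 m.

1960.4 m

Two edge vectors: DH-2→DH-3 = (1552, 1242, 1756.5), DH-2→DH-4 = (535, 1443, 1588.8).
Normal n = (DH-2→DH-3) × (DH-2→DH-4) = (-561339.9, -1526090.1, 1575066).
So ∂z/∂x = −n_x/n_z = 0.356391351 and ∂z/∂y = −n_y/n_z = 0.968905493.
Intercept c from DH-2: 402.7 − 129098.49 − 4152707.63 = −4281403.42.
At (361718, 4287777): z = 128913.2 + 4154450.7 − 4281403.42 = 1960.4 m.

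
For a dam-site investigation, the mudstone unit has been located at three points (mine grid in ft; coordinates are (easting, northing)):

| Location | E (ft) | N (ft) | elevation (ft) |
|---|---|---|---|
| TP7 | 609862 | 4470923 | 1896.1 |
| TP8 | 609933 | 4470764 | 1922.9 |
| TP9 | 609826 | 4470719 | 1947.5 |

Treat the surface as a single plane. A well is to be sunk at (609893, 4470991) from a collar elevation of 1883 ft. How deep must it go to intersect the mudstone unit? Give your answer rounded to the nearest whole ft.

7 ft

Two edge vectors: TP7→TP8 = (71, -159, 26.8), TP7→TP9 = (-36, -204, 51.4).
Normal n = (TP7→TP8) × (TP7→TP9) = (-2705.4, -4614.2, -20208).
So ∂z/∂E = −n_x/n_z = −0.13387767 and ∂z/∂N = −n_y/n_z = −0.22833531.
Intercept c from TP7: 1896.1 + 81646.90 + 1020869.60 = 1104412.61.
At (609893, 4470991): z_contact = −81651.1 − 1020885.1 + 1104412.61 = 1876.4 ft.
Depth below ground = 1883 − 1876.4 = 7 ft.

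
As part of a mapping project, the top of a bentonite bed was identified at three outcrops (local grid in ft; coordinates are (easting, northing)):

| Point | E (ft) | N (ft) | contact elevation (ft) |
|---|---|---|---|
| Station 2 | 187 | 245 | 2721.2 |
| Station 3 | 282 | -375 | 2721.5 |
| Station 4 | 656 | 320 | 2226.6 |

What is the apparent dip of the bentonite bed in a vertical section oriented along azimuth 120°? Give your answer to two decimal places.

39.09°

Let the plane be z = a·E + b·N + c.
Station 3−Station 2: 95a − 620b = 0.3;  Station 4−Station 2: 469a + 75b = −494.6.
Solving gives a = −1.02929, b = −0.15820.
Unit vector along 120° is (sin 120°, cos 120°) = (0.8660, -0.5000).
Slope in that direction = a·(0.8660) + b·(-0.5000) = −0.81229.
Apparent dip = arctan|0.81229| = 39.09° (true dip is 46.2°, so apparent ≤ true as expected).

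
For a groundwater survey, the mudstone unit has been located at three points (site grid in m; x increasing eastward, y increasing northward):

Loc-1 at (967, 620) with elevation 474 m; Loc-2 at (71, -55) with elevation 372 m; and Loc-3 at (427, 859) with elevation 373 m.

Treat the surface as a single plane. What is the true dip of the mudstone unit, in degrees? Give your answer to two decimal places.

Let the plane be z = a·x + b·y + c.
Loc-2−Loc-1: −896a − 675b = −102;  Loc-3−Loc-1: −540a + 239b = −101.
Solving gives a = 0.15995, b = −0.06121.
Gradient magnitude |∇z| = √(a² + b²) = √(0.02558 + 0.00375) = 0.17126.
True dip = arctan(0.17126) = 9.72°, dipping toward WNW (azimuth ≈ 291°).

9.72°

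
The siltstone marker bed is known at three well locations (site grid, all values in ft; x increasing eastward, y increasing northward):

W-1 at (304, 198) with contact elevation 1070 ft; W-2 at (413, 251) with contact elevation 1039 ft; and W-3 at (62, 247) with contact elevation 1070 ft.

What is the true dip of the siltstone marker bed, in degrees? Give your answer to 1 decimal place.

22.8°

Two edge vectors: W-1→W-2 = (109, 53, -31), W-1→W-3 = (-242, 49, 0).
Normal n = (W-1→W-2) × (W-1→W-3) = (1519, 7502, 18167).
So ∂z/∂x = −n_x/n_z = −0.08361 and ∂z/∂y = −n_y/n_z = −0.41295.
Gradient magnitude |∇z| = √(a² + b²) = √(0.00699 + 0.17052) = 0.42133.
True dip = arctan(0.42133) = 22.8°, dipping toward NNE (azimuth ≈ 011°).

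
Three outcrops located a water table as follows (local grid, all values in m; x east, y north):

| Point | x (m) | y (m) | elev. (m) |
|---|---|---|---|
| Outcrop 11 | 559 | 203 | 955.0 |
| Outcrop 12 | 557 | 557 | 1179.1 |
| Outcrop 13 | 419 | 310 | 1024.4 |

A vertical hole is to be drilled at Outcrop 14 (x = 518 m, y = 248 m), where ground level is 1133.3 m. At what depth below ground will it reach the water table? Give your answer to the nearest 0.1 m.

Two edge vectors: Outcrop 11→Outcrop 12 = (-2, 354, 224.1), Outcrop 11→Outcrop 13 = (-140, 107, 69.4).
Normal n = (Outcrop 11→Outcrop 12) × (Outcrop 11→Outcrop 13) = (588.9, -31235.2, 49346).
So ∂z/∂x = −n_x/n_z = −0.01193 and ∂z/∂y = −n_y/n_z = 0.63298.
Intercept c from Outcrop 11: 955 + 6.67 − 128.50 = 833.18.
At (518, 248): z_contact = −6.18 + 156.98 + 833.18 = 983.97 m.
Depth below ground = 1133.3 − 983.97 = 149.3 m.

149.3 m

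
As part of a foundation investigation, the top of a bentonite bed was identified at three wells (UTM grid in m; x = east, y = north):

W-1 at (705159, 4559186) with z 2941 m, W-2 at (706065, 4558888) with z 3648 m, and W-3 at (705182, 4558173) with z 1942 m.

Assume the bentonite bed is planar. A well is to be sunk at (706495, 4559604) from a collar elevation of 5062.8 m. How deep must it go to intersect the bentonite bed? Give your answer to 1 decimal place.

Two edge vectors: W-1→W-2 = (906, -298, 707), W-1→W-3 = (23, -1013, -999).
Normal n = (W-1→W-2) × (W-1→W-3) = (1013893, 921355, -910924).
So ∂z/∂x = −n_x/n_z = 1.113037970 and ∂z/∂y = −n_y/n_z = 1.011451010.
Intercept c from W-1: 2941 − 784868.74 − 4611393.29 = −5393321.03.
At (706495, 4559604): z_contact = 786355.76 + 4611816.07 − 5393321.03 = 4850.81 m.
Depth below ground = 5062.8 − 4850.81 = 212.0 m.

212.0 m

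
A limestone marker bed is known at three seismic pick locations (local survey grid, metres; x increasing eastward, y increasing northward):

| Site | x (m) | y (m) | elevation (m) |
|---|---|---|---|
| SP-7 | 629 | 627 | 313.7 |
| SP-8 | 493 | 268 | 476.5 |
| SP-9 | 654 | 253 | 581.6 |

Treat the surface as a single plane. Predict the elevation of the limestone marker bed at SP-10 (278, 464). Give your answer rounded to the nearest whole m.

217 m

Let the plane be z = a·x + b·y + c.
SP-8−SP-7: −136a − 359b = 162.8;  SP-9−SP-7: 25a − 374b = 267.9.
Solving gives a = 0.58973, b = −0.67689.
Then c = 313.7 − a·629 − b·627 = 367.17.
At (278, 464): z = 163.9 − 314.1 + 367.17 = 217.0 m.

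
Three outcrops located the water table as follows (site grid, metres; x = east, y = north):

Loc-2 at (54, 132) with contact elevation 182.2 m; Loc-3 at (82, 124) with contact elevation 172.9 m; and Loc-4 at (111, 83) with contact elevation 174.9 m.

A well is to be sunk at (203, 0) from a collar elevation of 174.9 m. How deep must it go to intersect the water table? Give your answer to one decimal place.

Let the plane be z = a·x + b·y + c.
Loc-3−Loc-2: 28a − 8b = −9.3;  Loc-4−Loc-2: 57a − 49b = −7.3.
Solving gives a = −0.43373, b = −0.35557.
Then c = 182.2 − a·54 − b·132 = 252.56.
At (203, 0): z_contact = −88.05 + 0.00 + 252.56 = 164.51 m.
Depth below ground = 174.9 − 164.51 = 10.4 m.

10.4 m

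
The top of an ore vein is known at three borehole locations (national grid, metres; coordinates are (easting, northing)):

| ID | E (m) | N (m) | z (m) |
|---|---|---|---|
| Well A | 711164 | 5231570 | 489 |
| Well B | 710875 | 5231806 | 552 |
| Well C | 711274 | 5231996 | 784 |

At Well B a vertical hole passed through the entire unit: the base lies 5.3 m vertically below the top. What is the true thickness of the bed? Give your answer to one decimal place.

Two edge vectors: Well A→Well B = (-289, 236, 63), Well A→Well C = (110, 426, 295).
Normal n = (Well A→Well B) × (Well A→Well C) = (42782, 92185, -149074).
So ∂z/∂E = −n_x/n_z = 0.28698 and ∂z/∂N = −n_y/n_z = 0.61838.
|∇z| = √(a²+b²) = 0.68173, so dip δ = arctan(0.68173) = 34.28°.
True thickness = vertical thickness × cos δ = 5.3 × cos 34.28° = 4.4 m.

4.4 m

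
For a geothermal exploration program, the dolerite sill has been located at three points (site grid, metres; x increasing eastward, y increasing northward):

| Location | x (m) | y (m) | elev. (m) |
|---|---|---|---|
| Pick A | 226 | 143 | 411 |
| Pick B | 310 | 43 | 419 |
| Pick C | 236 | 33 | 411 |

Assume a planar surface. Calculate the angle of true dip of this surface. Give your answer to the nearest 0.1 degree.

Two edge vectors: Pick A→Pick B = (84, -100, 8), Pick A→Pick C = (10, -110, 0).
Normal n = (Pick A→Pick B) × (Pick A→Pick C) = (880, 80, -8240).
So ∂z/∂x = −n_x/n_z = 0.10680 and ∂z/∂y = −n_y/n_z = 0.00971.
Gradient magnitude |∇z| = √(a² + b²) = √(0.01141 + 0.00009) = 0.10724.
True dip = arctan(0.10724) = 6.1°, dipping toward W (azimuth ≈ 265°).

6.1°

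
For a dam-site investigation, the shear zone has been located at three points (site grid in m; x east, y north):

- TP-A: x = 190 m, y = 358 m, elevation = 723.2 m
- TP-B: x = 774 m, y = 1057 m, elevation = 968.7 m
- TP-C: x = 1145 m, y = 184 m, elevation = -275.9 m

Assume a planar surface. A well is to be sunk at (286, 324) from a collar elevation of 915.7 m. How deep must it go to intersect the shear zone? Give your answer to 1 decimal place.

Two edge vectors: TP-A→TP-B = (584, 699, 245.5), TP-A→TP-C = (955, -174, -999.1).
Normal n = (TP-A→TP-B) × (TP-A→TP-C) = (-655653.9, 817926.9, -769161).
So ∂z/∂x = −n_x/n_z = −0.852427 and ∂z/∂y = −n_y/n_z = 1.063401.
Intercept c from TP-A: 723.2 + 161.96 − 380.70 = 504.46.
At (286, 324): z_contact = −243.79 + 344.54 + 504.46 = 605.21 m.
Depth below ground = 915.7 − 605.21 = 310.5 m.

310.5 m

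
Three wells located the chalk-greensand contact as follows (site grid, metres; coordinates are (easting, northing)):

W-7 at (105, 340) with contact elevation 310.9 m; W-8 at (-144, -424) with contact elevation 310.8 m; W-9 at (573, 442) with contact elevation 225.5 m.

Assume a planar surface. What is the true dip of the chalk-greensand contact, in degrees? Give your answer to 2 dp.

Let the plane be z = a·E + b·N + c.
W-8−W-7: −249a − 764b = −0.1;  W-9−W-7: 468a + 102b = −85.4.
Solving gives a = −0.19646, b = 0.06416.
Gradient magnitude |∇z| = √(a² + b²) = √(0.03860 + 0.00412) = 0.20667.
True dip = arctan(0.20667) = 11.68°, dipping toward ESE (azimuth ≈ 108°).

11.68°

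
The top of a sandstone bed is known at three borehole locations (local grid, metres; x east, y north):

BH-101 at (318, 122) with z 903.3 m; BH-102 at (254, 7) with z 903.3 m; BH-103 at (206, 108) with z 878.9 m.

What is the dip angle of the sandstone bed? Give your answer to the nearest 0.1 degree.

Two edge vectors: BH-101→BH-102 = (-64, -115, 0), BH-101→BH-103 = (-112, -14, -24.4).
Normal n = (BH-101→BH-102) × (BH-101→BH-103) = (2806, -1561.6, -11984).
So ∂z/∂x = −n_x/n_z = 0.23415 and ∂z/∂y = −n_y/n_z = −0.13031.
Gradient magnitude |∇z| = √(a² + b²) = √(0.05482 + 0.01698) = 0.26796.
True dip = arctan(0.26796) = 15.0°, dipping toward WNW (azimuth ≈ 299°).

15.0°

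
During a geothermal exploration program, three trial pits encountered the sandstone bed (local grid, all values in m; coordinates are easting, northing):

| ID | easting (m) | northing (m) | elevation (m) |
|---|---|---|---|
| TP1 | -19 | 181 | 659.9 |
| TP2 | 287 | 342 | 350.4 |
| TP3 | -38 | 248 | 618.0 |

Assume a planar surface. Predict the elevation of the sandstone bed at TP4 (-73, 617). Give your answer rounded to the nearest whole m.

Two edge vectors: TP1→TP2 = (306, 161, -309.5), TP1→TP3 = (-19, 67, -41.9).
Normal n = (TP1→TP2) × (TP1→TP3) = (13990.6, 18701.9, 23561).
So ∂z/∂easting = −n_x/n_z = −0.59380 and ∂z/∂northing = −n_y/n_z = −0.79377.
Intercept c from TP1: 659.9 − 11.28 + 143.67 = 792.29.
At (-73, 617): z = 43.3 − 489.8 + 792.29 = 345.9 m.

346 m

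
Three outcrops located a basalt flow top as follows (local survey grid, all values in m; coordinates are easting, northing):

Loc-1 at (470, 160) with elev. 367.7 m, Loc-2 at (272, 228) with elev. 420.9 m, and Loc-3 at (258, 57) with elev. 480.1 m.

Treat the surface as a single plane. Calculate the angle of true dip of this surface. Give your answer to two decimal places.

Two edge vectors: Loc-1→Loc-2 = (-198, 68, 53.2), Loc-1→Loc-3 = (-212, -103, 112.4).
Normal n = (Loc-1→Loc-2) × (Loc-1→Loc-3) = (13122.8, 10976.8, 34810).
So ∂z/∂easting = −n_x/n_z = −0.37698 and ∂z/∂northing = −n_y/n_z = −0.31533.
Gradient magnitude |∇z| = √(a² + b²) = √(0.14212 + 0.09944) = 0.49148.
True dip = arctan(0.49148) = 26.17°, dipping toward NE (azimuth ≈ 050°).

26.17°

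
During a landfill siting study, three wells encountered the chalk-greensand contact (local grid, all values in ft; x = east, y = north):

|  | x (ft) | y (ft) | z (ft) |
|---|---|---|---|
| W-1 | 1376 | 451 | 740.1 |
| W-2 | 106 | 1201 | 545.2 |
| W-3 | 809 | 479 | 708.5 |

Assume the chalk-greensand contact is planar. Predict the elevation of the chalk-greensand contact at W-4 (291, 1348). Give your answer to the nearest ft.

Two edge vectors: W-1→W-2 = (-1270, 750, -194.9), W-1→W-3 = (-567, 28, -31.6).
Normal n = (W-1→W-2) × (W-1→W-3) = (-18242.8, 70376.3, 389690).
So ∂z/∂x = −n_x/n_z = 0.04681 and ∂z/∂y = −n_y/n_z = −0.18060.
Intercept c from W-1: 740.1 − 64.42 + 81.45 = 757.13.
At (291, 1348): z = 13.6 − 243.4 + 757.13 = 527.3 ft.

527 ft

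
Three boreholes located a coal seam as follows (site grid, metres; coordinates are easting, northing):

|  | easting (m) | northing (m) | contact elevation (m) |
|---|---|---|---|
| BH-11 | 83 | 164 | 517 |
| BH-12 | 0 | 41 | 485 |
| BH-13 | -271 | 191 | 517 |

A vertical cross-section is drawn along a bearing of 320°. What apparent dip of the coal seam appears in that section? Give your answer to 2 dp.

10.06°

Let the plane be z = a·easting + b·northing + c.
BH-12−BH-11: −83a − 123b = −32;  BH-13−BH-11: −354a + 27b = 0.
Solving gives a = 0.01887, b = 0.24743.
Unit vector along 320° is (sin 320°, cos 320°) = (-0.6428, 0.7660).
Slope in that direction = a·(-0.6428) + b·(0.7660) = 0.17741.
Apparent dip = arctan|0.17741| = 10.06° (true dip is 13.9°, so apparent ≤ true as expected).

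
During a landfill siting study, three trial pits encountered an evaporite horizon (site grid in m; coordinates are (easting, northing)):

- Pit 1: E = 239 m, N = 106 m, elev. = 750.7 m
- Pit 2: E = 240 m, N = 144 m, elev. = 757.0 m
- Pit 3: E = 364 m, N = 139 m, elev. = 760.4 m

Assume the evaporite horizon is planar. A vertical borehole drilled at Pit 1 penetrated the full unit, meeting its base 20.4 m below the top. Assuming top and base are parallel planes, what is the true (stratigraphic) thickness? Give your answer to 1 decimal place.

20.1 m

Let the plane be z = a·E + b·N + c.
Pit 2−Pit 1: 1a + 38b = 6.3;  Pit 3−Pit 1: 125a + 33b = 9.7.
Solving gives a = 0.03407, b = 0.16489.
|∇z| = √(a²+b²) = 0.16838, so dip δ = arctan(0.16838) = 9.56°.
True thickness = vertical thickness × cos δ = 20.4 × cos 9.56° = 20.1 m.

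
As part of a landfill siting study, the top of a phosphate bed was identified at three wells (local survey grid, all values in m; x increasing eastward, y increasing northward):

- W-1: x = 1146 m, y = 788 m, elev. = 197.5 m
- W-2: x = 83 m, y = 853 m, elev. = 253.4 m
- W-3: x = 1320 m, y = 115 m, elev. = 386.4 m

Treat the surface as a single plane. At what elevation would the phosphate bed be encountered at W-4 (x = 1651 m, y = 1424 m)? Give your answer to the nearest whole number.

Let the plane be z = a·x + b·y + c.
W-2−W-1: −1063a + 65b = 55.9;  W-3−W-1: 174a − 673b = 188.9.
Solving gives a = −0.07087, b = −0.29901.
Then c = 197.5 − a·1146 − b·788 = 514.33.
At (1651, 1424): z = −117.0 − 425.8 + 514.33 = -28.5 m.

-28 m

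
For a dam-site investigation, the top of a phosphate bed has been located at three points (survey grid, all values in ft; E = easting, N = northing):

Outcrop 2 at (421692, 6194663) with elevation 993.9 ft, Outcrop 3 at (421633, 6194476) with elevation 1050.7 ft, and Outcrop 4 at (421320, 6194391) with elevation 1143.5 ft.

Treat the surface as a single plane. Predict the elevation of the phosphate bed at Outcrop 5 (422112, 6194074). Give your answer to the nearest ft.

Let the plane be z = a·E + b·N + c.
Outcrop 3−Outcrop 2: −59a − 187b = 56.8;  Outcrop 4−Outcrop 2: −372a − 272b = 149.6.
Solving gives a = −0.23405337, b = −0.22989760.
Then c = 993.9 − a·421692 − b·6194663 = 1523830.49.
At (422112, 6194074): z = −98796.7 − 1424002.8 + 1523830.49 = 1031.0 ft.

1031 ft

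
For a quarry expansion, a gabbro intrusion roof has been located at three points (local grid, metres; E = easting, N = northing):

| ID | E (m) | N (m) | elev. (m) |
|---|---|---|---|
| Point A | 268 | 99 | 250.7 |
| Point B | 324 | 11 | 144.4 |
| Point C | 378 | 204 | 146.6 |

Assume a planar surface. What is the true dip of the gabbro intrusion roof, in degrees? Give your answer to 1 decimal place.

53.7°

Two edge vectors: Point A→Point B = (56, -88, -106.3), Point A→Point C = (110, 105, -104.1).
Normal n = (Point A→Point B) × (Point A→Point C) = (20322.3, -5863.4, 15560).
So ∂z/∂E = −n_x/n_z = −1.30606 and ∂z/∂N = −n_y/n_z = 0.37683.
Gradient magnitude |∇z| = √(a² + b²) = √(1.70579 + 0.14200) = 1.35933.
True dip = arctan(1.35933) = 53.7°, dipping toward ESE (azimuth ≈ 106°).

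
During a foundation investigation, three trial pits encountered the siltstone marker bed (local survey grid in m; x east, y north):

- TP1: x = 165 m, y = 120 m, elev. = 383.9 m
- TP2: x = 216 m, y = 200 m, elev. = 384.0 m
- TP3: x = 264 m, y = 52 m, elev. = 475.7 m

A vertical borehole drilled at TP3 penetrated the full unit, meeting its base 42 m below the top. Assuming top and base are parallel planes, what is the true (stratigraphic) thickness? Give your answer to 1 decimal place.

Two edge vectors: TP1→TP2 = (51, 80, 0.1), TP1→TP3 = (99, -68, 91.8).
Normal n = (TP1→TP2) × (TP1→TP3) = (7350.8, -4671.9, -11388).
So ∂z/∂x = −n_x/n_z = 0.64549 and ∂z/∂y = −n_y/n_z = −0.41025.
|∇z| = √(a²+b²) = 0.76482, so dip δ = arctan(0.76482) = 37.41°.
True thickness = vertical thickness × cos δ = 42 × cos 37.41° = 33.4 m.

33.4 m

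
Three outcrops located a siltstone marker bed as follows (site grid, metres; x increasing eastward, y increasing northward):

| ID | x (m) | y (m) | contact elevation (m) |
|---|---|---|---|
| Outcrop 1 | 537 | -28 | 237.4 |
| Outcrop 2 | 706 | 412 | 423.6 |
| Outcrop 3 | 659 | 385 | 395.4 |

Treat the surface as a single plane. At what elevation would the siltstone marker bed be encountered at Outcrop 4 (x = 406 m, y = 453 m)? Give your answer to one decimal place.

296.4 m

Two edge vectors: Outcrop 1→Outcrop 2 = (169, 440, 186.2), Outcrop 1→Outcrop 3 = (122, 413, 158).
Normal n = (Outcrop 1→Outcrop 2) × (Outcrop 1→Outcrop 3) = (-7380.6, -3985.6, 16117).
So ∂z/∂x = −n_x/n_z = 0.45794 and ∂z/∂y = −n_y/n_z = 0.24729.
Intercept c from Outcrop 1: 237.4 − 245.91 + 6.92 = −1.59.
At (406, 453): z = 185.9 + 112.0 − 1.59 = 296.4 m.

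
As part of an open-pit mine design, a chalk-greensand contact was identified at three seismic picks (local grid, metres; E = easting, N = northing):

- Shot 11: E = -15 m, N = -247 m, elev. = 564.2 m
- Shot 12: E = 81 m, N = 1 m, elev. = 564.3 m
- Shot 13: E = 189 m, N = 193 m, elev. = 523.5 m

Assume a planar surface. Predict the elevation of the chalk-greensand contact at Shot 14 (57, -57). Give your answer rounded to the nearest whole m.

Two edge vectors: Shot 11→Shot 12 = (96, 248, 0.1), Shot 11→Shot 13 = (204, 440, -40.7).
Normal n = (Shot 11→Shot 12) × (Shot 11→Shot 13) = (-10137.6, 3927.6, -8352).
So ∂z/∂E = −n_x/n_z = −1.21379 and ∂z/∂N = −n_y/n_z = 0.47026.
Intercept c from Shot 11: 564.2 − 18.21 + 116.15 = 662.15.
At (57, -57): z = −69.2 − 26.8 + 662.15 = 566.2 m.

566 m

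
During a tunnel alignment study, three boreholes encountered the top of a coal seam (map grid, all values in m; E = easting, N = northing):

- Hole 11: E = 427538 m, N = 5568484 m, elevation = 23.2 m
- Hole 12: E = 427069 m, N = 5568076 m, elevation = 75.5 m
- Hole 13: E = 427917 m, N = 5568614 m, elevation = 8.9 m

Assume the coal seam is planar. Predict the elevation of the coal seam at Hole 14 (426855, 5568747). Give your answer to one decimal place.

-20.7 m

Let the plane be z = a·E + b·N + c.
Hole 12−Hole 11: −469a − 408b = 52.3;  Hole 13−Hole 11: 379a + 130b = −14.3.
Solving gives a = 0.010298734, b = −0.140024770.
Then c = 23.2 − a·427538 − b·5568484 = 775345.79.
At (426855, 5568747): z = 4396.1 − 779762.5 + 775345.79 = -20.7 m.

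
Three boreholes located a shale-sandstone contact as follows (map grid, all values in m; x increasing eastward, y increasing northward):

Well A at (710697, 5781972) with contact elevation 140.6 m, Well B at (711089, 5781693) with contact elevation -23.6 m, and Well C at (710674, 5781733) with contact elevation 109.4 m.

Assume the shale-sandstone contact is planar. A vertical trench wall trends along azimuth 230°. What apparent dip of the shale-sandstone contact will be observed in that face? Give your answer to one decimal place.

Two edge vectors: Well A→Well B = (392, -279, -164.2), Well A→Well C = (-23, -239, -31.2).
Normal n = (Well A→Well B) × (Well A→Well C) = (-30539, 16007, -100105).
So ∂z/∂x = −n_x/n_z = −0.30507 and ∂z/∂y = −n_y/n_z = 0.15990.
Unit vector along 230° is (sin 230°, cos 230°) = (-0.7660, -0.6428).
Slope in that direction = a·(-0.7660) + b·(-0.6428) = 0.13091.
Apparent dip = arctan|0.13091| = 7.5° (true dip is 19.0°, so apparent ≤ true as expected).

7.5°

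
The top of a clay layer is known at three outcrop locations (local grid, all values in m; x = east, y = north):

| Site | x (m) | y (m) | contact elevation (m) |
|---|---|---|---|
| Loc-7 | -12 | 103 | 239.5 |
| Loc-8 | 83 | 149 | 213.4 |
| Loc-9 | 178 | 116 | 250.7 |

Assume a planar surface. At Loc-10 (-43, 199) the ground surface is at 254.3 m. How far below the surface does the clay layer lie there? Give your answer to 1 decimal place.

95.4 m

Two edge vectors: Loc-7→Loc-8 = (95, 46, -26.1), Loc-7→Loc-9 = (190, 13, 11.2).
Normal n = (Loc-7→Loc-8) × (Loc-7→Loc-9) = (854.5, -6023, -7505).
So ∂z/∂x = −n_x/n_z = 0.11386 and ∂z/∂y = −n_y/n_z = −0.80253.
Intercept c from Loc-7: 239.5 + 1.37 + 82.66 = 323.53.
At (-43, 199): z_contact = −4.90 − 159.70 + 323.53 = 158.93 m.
Depth below ground = 254.3 − 158.93 = 95.4 m.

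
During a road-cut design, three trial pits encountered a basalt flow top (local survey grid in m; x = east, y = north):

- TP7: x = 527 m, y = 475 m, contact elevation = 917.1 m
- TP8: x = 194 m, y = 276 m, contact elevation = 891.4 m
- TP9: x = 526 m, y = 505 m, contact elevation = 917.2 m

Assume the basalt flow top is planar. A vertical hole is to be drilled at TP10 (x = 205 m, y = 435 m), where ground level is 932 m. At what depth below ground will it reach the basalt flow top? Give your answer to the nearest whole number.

Two edge vectors: TP7→TP8 = (-333, -199, -25.7), TP7→TP9 = (-1, 30, 0.1).
Normal n = (TP7→TP8) × (TP7→TP9) = (751.1, 59, -10189).
So ∂z/∂x = −n_x/n_z = 0.07372 and ∂z/∂y = −n_y/n_z = 0.00579.
Intercept c from TP7: 917.1 − 38.85 − 2.75 = 875.50.
At (205, 435): z_contact = 15.1 + 2.5 + 875.50 = 893.1 m.
Depth below ground = 932 − 893.1 = 39 m.

39 m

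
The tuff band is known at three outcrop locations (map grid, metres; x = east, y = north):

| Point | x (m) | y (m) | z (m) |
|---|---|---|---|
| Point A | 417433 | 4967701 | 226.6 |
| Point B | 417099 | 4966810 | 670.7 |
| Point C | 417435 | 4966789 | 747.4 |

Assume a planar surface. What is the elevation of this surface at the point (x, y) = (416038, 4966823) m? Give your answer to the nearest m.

Let the plane be z = a·x + b·y + c.
Point B−Point A: −334a − 891b = 444.1;  Point C−Point A: 2a − 912b = 520.8.
Solving gives a = 0.19260942, b = −0.57063024.
Then c = 226.6 − a·417433 − b·4967701 = 2754545.50.
At (416038, 4966823): z = 80132.8 − 2834219.4 + 2754545.50 = 458.9 m.

459 m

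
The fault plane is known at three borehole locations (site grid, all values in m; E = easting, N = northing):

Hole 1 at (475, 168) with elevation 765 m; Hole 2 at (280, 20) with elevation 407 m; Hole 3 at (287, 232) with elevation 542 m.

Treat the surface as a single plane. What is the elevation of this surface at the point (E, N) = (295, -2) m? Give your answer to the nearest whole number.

415 m

Two edge vectors: Hole 1→Hole 2 = (-195, -148, -358), Hole 1→Hole 3 = (-188, 64, -223).
Normal n = (Hole 1→Hole 2) × (Hole 1→Hole 3) = (55916, 23819, -40304).
So ∂z/∂E = −n_x/n_z = 1.38736 and ∂z/∂N = −n_y/n_z = 0.59098.
Intercept c from Hole 1: 765 − 658.99 − 99.29 = 6.72.
At (295, -2): z = 409.3 − 1.2 + 6.72 = 414.8 m.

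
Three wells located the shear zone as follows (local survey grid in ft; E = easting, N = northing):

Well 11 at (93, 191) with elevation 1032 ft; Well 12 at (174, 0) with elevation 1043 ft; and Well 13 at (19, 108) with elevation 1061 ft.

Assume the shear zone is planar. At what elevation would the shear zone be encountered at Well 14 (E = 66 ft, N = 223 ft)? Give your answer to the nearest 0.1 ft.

1033.1 ft

Let the plane be z = a·E + b·N + c.
Well 12−Well 11: 81a − 191b = 11;  Well 13−Well 11: −74a − 83b = 29.
Solving gives a = −0.22180, b = −0.15165.
Then c = 1032 − a·93 − b·191 = 1081.59.
At (66, 223): z = −14.6 − 33.8 + 1081.59 = 1033.1 ft.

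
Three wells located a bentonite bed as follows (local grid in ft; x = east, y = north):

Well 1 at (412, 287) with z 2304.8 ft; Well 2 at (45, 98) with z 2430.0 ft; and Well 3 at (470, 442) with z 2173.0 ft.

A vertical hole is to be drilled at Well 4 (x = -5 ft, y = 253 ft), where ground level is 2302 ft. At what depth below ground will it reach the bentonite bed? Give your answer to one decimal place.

Let the plane be z = a·x + b·y + c.
Well 2−Well 1: −367a − 189b = 125.2;  Well 3−Well 1: 58a + 155b = −131.8.
Solving gives a = 0.11986, b = −0.89517.
Then c = 2304.8 − a·412 − b·287 = 2512.33.
At (-5, 253): z_contact = −0.60 − 226.48 + 2512.33 = 2285.26 ft.
Depth below ground = 2302 − 2285.26 = 16.7 ft.

16.7 ft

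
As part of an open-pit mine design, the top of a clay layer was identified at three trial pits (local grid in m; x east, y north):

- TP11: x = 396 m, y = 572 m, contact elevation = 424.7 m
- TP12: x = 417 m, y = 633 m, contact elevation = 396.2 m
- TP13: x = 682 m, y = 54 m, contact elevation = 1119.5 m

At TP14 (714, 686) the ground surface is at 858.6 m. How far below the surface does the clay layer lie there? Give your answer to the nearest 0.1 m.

Two edge vectors: TP11→TP12 = (21, 61, -28.5), TP11→TP13 = (286, -518, 694.8).
Normal n = (TP11→TP12) × (TP11→TP13) = (27619.8, -22741.8, -28324).
So ∂z/∂x = −n_x/n_z = 0.97514 and ∂z/∂y = −n_y/n_z = −0.80292.
Intercept c from TP11: 424.7 − 386.15 + 459.27 = 497.81.
At (714, 686): z_contact = 696.25 − 550.80 + 497.81 = 643.26 m.
Depth below ground = 858.6 − 643.26 = 215.3 m.

215.3 m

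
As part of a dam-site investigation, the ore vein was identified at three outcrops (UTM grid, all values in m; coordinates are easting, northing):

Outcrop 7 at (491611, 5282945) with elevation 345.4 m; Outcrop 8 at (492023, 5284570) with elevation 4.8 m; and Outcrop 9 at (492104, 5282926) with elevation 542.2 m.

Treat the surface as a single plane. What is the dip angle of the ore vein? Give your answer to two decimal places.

Two edge vectors: Outcrop 7→Outcrop 8 = (412, 1625, -340.6), Outcrop 7→Outcrop 9 = (493, -19, 196.8).
Normal n = (Outcrop 7→Outcrop 8) × (Outcrop 7→Outcrop 9) = (313328.6, -248997.4, -808953).
So ∂z/∂easting = −n_x/n_z = 0.38733 and ∂z/∂northing = −n_y/n_z = −0.30780.
Gradient magnitude |∇z| = √(a² + b²) = √(0.15002 + 0.09474) = 0.49474.
True dip = arctan(0.49474) = 26.32°, dipping toward NW (azimuth ≈ 308°).

26.32°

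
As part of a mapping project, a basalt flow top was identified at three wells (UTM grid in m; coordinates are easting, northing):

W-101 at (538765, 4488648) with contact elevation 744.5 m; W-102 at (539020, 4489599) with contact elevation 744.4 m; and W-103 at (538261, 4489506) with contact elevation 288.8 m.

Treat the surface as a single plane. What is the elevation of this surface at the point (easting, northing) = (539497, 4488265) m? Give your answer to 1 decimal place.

Two edge vectors: W-101→W-102 = (255, 951, -0.1), W-101→W-103 = (-504, 858, -455.7).
Normal n = (W-101→W-102) × (W-101→W-103) = (-433284.9, 116253.9, 698094).
So ∂z/∂easting = −n_x/n_z = 0.620668420 and ∂z/∂northing = −n_y/n_z = −0.166530439.
Intercept c from W-101: 744.5 − 334394.42 + 747496.52 = 413846.60.
At (539497, 4488265): z = 334848.8 − 747432.7 + 413846.60 = 1262.6 m.

1262.6 m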